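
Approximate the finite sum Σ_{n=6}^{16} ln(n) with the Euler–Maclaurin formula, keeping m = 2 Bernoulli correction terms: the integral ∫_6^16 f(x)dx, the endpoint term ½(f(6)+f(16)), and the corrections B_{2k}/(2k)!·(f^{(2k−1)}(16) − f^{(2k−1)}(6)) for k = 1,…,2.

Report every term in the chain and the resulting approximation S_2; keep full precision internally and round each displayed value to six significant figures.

S_2 ≈ 25.8844

The integral term ∫_6^16 ln(x) dx = 23.6109.
Boundary: ½(f(6) + f(16)) = ½(1.79176 + 2.77259) = 2.28217.
Running total after boundary: 25.8930.
k=1: B_{2}/(2)! × [f^{(1)}(16) − f^{(1)}(6)] = 1/12 × (0.0625000 − 0.166667) = -0.00868056.
Partial sum through k=1: 25.8844.
k=2: B_{4}/(4)! × [f^{(3)}(16) − f^{(3)}(6)] = −1/720 × (0.000488281 − 0.00925926) = 1.21819e-05.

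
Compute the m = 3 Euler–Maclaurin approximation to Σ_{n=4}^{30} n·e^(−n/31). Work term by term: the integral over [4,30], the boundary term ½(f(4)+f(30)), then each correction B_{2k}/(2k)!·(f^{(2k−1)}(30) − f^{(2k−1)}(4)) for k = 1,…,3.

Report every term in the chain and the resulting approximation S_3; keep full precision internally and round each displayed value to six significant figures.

Integral: ∫_4^30 x·e^(−x/31) dx = 235.189.
Endpoint term: (f(4) + f(30))/2 = (3.51578 + 11.3982)/2 = 7.45699.
Integral + boundary = 242.646.
Correction k=1: B_{2}/2! · (f^{(1)}(30) − f^{(1)}(4)) = 1/12 · (0.0122561 − 0.765533) = -0.0627731.
Partial sum through k=1: 242.584.
Correction k=2: B_{4}/4! · (f^{(3)}(30) − f^{(3)}(4)) = −1/720 · (0.000803472 − 0.00262583) = 2.53106e-06.
Partial sum through k=2: 242.584.
Correction k=3: B_{6}/6! · (f^{(5)}(30) − f^{(5)}(4)) = 1/30240 · (1.65889e-06 − 4.63586e-06) = -9.84450e-11.

S_3 ≈ 242.584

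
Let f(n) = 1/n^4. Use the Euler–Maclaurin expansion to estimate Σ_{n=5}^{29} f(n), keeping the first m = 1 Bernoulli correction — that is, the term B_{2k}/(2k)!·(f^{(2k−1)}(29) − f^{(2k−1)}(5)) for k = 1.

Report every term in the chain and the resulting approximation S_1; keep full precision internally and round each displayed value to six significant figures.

The integral term ∫_5^29 1/x^4 dx = 0.00265300.
Boundary: ½(f(5) + f(29)) = ½(0.00160000 + 1.41387e-06) = 0.000800707.
Running total after boundary: 0.00345371.
k=1: B_{2}/(2)! × [f^{(1)}(29) − f^{(1)}(5)] = 1/12 × (-1.95016e-07 − (-0.00128000)) = 0.000106650.

S_1 ≈ 0.00356036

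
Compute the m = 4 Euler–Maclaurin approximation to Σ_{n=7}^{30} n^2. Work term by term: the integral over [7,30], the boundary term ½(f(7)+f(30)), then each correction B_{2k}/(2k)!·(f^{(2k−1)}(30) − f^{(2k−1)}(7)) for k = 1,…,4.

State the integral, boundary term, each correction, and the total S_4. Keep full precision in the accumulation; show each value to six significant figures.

Integral: ∫_7^30 x^2 dx = 8885.67.
Boundary: ½(f(7) + f(30)) = ½(49.0000 + 900.000) = 474.500.
Running total after boundary: 9360.17.
Order-1 term: 1/12 · (60.0000 − 14.0000) = 3.83333.
Partial sum through k=1: 9364.00.
Order-2 term: −1/720 · (0.00000 − 0.00000) = 0.00000.
Partial sum through k=2: 9364.00.
Order-3 term: 1/30240 · (0.00000 − 0.00000) = 0.00000.
Partial sum through k=3: 9364.00.
Order-4 term: −1/1209600 · (0.00000 − 0.00000) = 0.00000.

S_4 ≈ 9364.00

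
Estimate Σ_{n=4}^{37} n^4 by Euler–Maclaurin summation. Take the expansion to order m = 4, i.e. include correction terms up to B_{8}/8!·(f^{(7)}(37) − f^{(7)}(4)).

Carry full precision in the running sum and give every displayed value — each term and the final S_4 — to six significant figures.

Integral: ∫_4^37 x^4 dx = 1.38686e+07.
Boundary: ½(f(4) + f(37)) = ½(256.000 + 1.87416e+06) = 937208.
So far: 1.48058e+07.
Correction k=1: B_{2}/2! · (f^{(1)}(37) − f^{(1)}(4)) = 1/12 · (202612 − 256.000) = 16863.0.
After k=1: 1.48227e+07.
Correction k=2: B_{4}/4! · (f^{(3)}(37) − f^{(3)}(4)) = −1/720 · (888.000 − 96.0000) = -1.10000.
After k=2: 1.48227e+07.
Correction k=3: B_{6}/6! · (f^{(5)}(37) − f^{(5)}(4)) = 1/30240 · (0.00000 − 0.00000) = 0.00000.
After k=3: 1.48227e+07.
Correction k=4: B_{8}/8! · (f^{(7)}(37) − f^{(7)}(4)) = −1/1209600 · (0.00000 − 0.00000) = 0.00000.

S_4 ≈ 1.48227e+07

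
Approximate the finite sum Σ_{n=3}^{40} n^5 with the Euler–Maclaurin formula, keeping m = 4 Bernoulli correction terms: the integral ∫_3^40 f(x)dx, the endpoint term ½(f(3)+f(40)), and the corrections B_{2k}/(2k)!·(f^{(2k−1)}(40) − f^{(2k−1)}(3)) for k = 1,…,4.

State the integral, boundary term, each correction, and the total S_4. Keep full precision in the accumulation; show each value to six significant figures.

The integral term ∫_3^40 x^5 dx = 6.82667e+08.
½[f(3) + f(40)] = ½[243.000 + 1.02400e+08] = 5.12001e+07.
So far: 7.33867e+08.
Order-1 term: 1/12 · (1.28000e+07 − 405.000) = 1.06663e+06.
After k=1: 7.34933e+08.
Order-2 term: −1/720 · (96000.0 − 540.000) = -132.583.
After k=2: 7.34933e+08.
Order-3 term: 1/30240 · (120.000 − 120.000) = 0.00000.
After k=3: 7.34933e+08.
Order-4 term: −1/1209600 · (0.00000 − 0.00000) = 0.00000.

S_4 ≈ 7.34933e+08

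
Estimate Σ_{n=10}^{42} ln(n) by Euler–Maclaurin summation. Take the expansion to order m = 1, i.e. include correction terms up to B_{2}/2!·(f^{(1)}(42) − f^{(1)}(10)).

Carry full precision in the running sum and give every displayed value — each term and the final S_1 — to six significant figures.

∫_10^42 ln(x) dx evaluates to 101.956.
Endpoint term: (f(10) + f(42))/2 = (2.30259 + 3.73767)/2 = 3.02013.
Running total after boundary: 104.976.
Correction k=1: B_{2}/2! · (f^{(1)}(42) − f^{(1)}(10)) = 1/12 · (0.0238095 − 0.100000) = -0.00634921.

S_1 ≈ 104.970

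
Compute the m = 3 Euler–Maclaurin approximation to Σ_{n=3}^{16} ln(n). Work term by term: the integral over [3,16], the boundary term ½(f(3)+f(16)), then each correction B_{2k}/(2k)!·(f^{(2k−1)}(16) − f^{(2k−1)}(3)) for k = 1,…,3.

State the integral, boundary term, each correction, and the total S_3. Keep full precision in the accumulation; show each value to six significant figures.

∫_3^16 ln(x) dx evaluates to 28.0656.
½[f(3) + f(16)] = ½[1.09861 + 2.77259] = 1.93560.
So far: 30.0012.
k=1: B_{2}/(2)! × [f^{(1)}(16) − f^{(1)}(3)] = 1/12 × (0.0625000 − 0.333333) = -0.0225694.
After k=1: 29.9786.
k=2: B_{4}/(4)! × [f^{(3)}(16) − f^{(3)}(3)] = −1/720 × (0.000488281 − 0.0740741) = 0.000102202.
After k=2: 29.9787.
k=3: B_{6}/(6)! × [f^{(5)}(16) − f^{(5)}(3)] = 1/30240 × (2.28882e-05 − 0.0987654) = -3.26530e-06.

S_3 ≈ 29.9787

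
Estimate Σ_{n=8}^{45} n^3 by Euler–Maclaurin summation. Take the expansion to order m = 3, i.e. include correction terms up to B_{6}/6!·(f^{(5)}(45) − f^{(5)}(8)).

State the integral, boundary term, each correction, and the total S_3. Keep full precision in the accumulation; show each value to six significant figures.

S_3 ≈ 1.07044e+06

Integral: ∫_8^45 x^3 dx = 1.02413e+06.
½[f(8) + f(45)] = ½[512.000 + 91125.0] = 45818.5.
Integral + boundary = 1.06995e+06.
Correction k=1: B_{2}/2! · (f^{(1)}(45) − f^{(1)}(8)) = 1/12 · (6075.00 − 192.000) = 490.250.
After k=1: 1.07044e+06.
Correction k=2: B_{4}/4! · (f^{(3)}(45) − f^{(3)}(8)) = −1/720 · (6.00000 − 6.00000) = 0.00000.
After k=2: 1.07044e+06.
Correction k=3: B_{6}/6! · (f^{(5)}(45) − f^{(5)}(8)) = 1/30240 · (0.00000 − 0.00000) = 0.00000.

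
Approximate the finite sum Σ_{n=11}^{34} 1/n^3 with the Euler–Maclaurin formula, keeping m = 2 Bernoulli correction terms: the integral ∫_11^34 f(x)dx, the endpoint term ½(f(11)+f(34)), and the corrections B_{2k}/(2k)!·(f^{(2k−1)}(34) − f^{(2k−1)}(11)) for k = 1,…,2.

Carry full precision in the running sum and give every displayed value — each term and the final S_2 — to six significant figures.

Integral: ∫_11^34 1/x^3 dx = 0.00369971.
Boundary: ½(f(11) + f(34)) = ½(0.000751315 + 2.54427e-05) = 0.000388379.
So far: 0.00408808.
k=1: B_{2}/(2)! × [f^{(1)}(34) − f^{(1)}(11)] = 1/12 × (-2.24494e-06 − (-0.000204904)) = 1.68883e-05.
Running total after k=1: 0.00410497.
k=2: B_{4}/(4)! × [f^{(3)}(34) − f^{(3)}(11)] = −1/720 × (-3.88399e-08 − (-3.38684e-05)) = -4.69855e-08.

S_2 ≈ 0.00410493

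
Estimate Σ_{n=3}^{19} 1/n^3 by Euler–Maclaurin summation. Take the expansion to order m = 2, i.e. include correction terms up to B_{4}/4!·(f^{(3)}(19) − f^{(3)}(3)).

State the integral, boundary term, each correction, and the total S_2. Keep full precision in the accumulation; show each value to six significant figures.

The integral term ∫_3^19 1/x^3 dx = 0.0541705.
Endpoint term: (f(3) + f(19))/2 = (0.0370370 + 0.000145794)/2 = 0.0185914.
So far: 0.0727619.
Correction k=1: B_{2}/2! · (f^{(1)}(19) − f^{(1)}(3)) = 1/12 · (-2.30201e-05 − (-0.0370370)) = 0.00308450.
Partial sum through k=1: 0.0758464.
Correction k=2: B_{4}/4! · (f^{(3)}(19) − f^{(3)}(3)) = −1/720 · (-1.27535e-06 − (-0.0823045)) = -0.000114310.

S_2 ≈ 0.0757321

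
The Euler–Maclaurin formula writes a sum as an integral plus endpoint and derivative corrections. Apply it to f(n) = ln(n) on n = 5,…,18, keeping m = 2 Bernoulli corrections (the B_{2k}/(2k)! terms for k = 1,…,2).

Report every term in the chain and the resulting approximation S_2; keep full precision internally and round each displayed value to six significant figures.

S_2 ≈ 33.2174

Integral: ∫_5^18 ln(x) dx = 30.9795.
½[f(5) + f(18)] = ½[1.60944 + 2.89037] = 2.24990.
Integral + boundary = 33.2294.
Correction k=1: B_{2}/2! · (f^{(1)}(18) − f^{(1)}(5)) = 1/12 · (0.0555556 − 0.200000) = -0.0120370.
Running total after k=1: 33.2174.
Correction k=2: B_{4}/4! · (f^{(3)}(18) − f^{(3)}(5)) = −1/720 · (0.000342936 − 0.0160000) = 2.17459e-05.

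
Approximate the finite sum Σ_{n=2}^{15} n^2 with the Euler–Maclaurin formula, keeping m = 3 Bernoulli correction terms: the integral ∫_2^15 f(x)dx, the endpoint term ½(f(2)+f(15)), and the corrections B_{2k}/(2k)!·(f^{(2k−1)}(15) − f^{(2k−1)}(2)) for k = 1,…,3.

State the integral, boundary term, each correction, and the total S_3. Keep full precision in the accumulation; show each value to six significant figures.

S_3 ≈ 1239.00

∫_2^15 x^2 dx evaluates to 1122.33.
Endpoint term: (f(2) + f(15))/2 = (4.00000 + 225.000)/2 = 114.500.
Running total after boundary: 1236.83.
Order-1 term: 1/12 · (30.0000 − 4.00000) = 2.16667.
Partial sum through k=1: 1239.00.
Order-2 term: −1/720 · (0.00000 − 0.00000) = 0.00000.
Partial sum through k=2: 1239.00.
Order-3 term: 1/30240 · (0.00000 − 0.00000) = 0.00000.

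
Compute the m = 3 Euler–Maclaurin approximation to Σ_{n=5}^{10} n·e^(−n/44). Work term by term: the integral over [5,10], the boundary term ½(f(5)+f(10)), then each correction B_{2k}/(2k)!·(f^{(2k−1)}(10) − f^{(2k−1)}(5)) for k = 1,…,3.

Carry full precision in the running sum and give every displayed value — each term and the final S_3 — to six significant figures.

∫_5^10 x·e^(−x/44) dx evaluates to 31.4404.
Endpoint term: (f(5) + f(10))/2 = (4.46291 + 7.96703)/2 = 6.21497.
Integral + boundary = 37.6553.
Order-1 term: 1/12 · (0.615634 − 0.791153) = -0.0146265.
Running total after k=1: 37.6407.
Order-2 term: −1/720 · (0.00114103 − 0.00133074) = 2.63484e-07.
Running total after k=2: 37.6407.
Order-3 term: 1/30240 · (1.01450e-06 − 1.16365e-06) = -4.93226e-12.

S_3 ≈ 37.6407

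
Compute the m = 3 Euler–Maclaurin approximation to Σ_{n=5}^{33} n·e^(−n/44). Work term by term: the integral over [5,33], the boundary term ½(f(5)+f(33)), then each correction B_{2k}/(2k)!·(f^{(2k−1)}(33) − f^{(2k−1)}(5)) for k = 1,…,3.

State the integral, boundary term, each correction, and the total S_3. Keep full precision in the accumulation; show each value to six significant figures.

S_3 ≈ 333.999

Integral: ∫_5^33 x·e^(−x/44) dx = 324.030.
Endpoint term: (f(5) + f(33))/2 = (4.46291 + 15.5881)/2 = 10.0255.
So far: 334.055.
Order-1 term: 1/12 · (0.118092 − 0.791153) = -0.0560884.
After k=1: 333.999.
Order-2 term: −1/720 · (0.000548980 − 0.00133074) = 1.08578e-06.
After k=2: 333.999.
Order-3 term: 1/30240 · (5.35621e-07 − 1.16365e-06) = -2.07683e-11.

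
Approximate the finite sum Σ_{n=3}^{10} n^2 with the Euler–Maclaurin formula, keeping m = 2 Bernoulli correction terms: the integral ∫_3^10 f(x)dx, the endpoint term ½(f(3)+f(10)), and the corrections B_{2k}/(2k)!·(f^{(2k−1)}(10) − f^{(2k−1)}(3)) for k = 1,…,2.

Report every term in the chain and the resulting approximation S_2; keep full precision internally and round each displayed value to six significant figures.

Integral: ∫_3^10 x^2 dx = 324.333.
½[f(3) + f(10)] = ½[9.00000 + 100.000] = 54.5000.
So far: 378.833.
k=1: B_{2}/(2)! × [f^{(1)}(10) − f^{(1)}(3)] = 1/12 × (20.0000 − 6.00000) = 1.16667.
Partial sum through k=1: 380.000.
k=2: B_{4}/(4)! × [f^{(3)}(10) − f^{(3)}(3)] = −1/720 × (0.00000 − 0.00000) = 0.00000.

S_2 ≈ 380.000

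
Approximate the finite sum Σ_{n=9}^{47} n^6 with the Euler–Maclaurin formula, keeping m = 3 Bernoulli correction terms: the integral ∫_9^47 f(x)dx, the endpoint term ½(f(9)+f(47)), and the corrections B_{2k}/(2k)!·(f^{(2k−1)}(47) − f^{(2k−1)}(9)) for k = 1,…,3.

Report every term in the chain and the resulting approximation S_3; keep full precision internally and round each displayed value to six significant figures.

S_3 ≈ 7.78785e+10

The integral term ∫_9^47 x^6 dx = 7.23740e+10.
½[f(9) + f(47)] = ½[531441 + 1.07792e+10] = 5.38987e+09.
Running total after boundary: 7.77639e+10.
k=1: B_{2}/(2)! × [f^{(1)}(47) − f^{(1)}(9)] = 1/12 × (1.37607e+09 − 354294) = 1.14643e+08.
Running total after k=1: 7.78786e+10.
k=2: B_{4}/(4)! × [f^{(3)}(47) − f^{(3)}(9)] = −1/720 × (1.24588e+07 − 87480.0) = -17182.3.
Running total after k=2: 7.78785e+10.
k=3: B_{6}/(6)! × [f^{(5)}(47) − f^{(5)}(9)] = 1/30240 × (33840.0 − 6480.00) = 0.904762.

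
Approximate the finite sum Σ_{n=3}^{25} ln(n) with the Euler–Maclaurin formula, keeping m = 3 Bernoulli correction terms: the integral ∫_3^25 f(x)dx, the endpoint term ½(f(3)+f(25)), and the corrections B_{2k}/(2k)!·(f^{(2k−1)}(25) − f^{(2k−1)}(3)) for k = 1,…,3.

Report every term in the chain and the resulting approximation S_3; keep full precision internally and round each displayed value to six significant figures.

Integral: ∫_3^25 ln(x) dx = 55.1761.
Boundary: ½(f(3) + f(25)) = ½(1.09861 + 3.21888) = 2.15874.
Integral + boundary = 57.3348.
Order-1 term: 1/12 · (0.0400000 − 0.333333) = -0.0244444.
Running total after k=1: 57.3104.
Order-2 term: −1/720 · (0.000128000 − 0.0740741) = 0.000102703.
Running total after k=2: 57.3105.
Order-3 term: 1/30240 · (2.45760e-06 − 0.0987654) = -3.26597e-06.

S_3 ≈ 57.3105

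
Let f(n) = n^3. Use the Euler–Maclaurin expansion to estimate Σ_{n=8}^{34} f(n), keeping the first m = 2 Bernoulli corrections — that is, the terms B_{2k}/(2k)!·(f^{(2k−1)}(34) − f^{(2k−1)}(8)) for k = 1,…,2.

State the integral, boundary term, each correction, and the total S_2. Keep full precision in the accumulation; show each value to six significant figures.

Integral: ∫_8^34 x^3 dx = 333060.
½[f(8) + f(34)] = ½[512.000 + 39304.0] = 19908.0.
Integral + boundary = 352968.
k=1: B_{2}/(2)! × [f^{(1)}(34) − f^{(1)}(8)] = 1/12 × (3468.00 − 192.000) = 273.000.
After k=1: 353241.
k=2: B_{4}/(4)! × [f^{(3)}(34) − f^{(3)}(8)] = −1/720 × (6.00000 − 6.00000) = 0.00000.

S_2 ≈ 353241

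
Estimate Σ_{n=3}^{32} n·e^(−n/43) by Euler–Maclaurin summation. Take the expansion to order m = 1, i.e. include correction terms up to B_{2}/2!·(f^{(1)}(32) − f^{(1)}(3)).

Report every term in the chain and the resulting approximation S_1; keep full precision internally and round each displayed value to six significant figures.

∫_3^32 x·e^(−x/43) dx evaluates to 312.439.
Boundary: ½(f(3) + f(32)) = ½(2.79783 + 15.2039) = 9.00085.
Integral + boundary = 321.440.
Order-1 term: 1/12 · (0.121543 − 0.867545) = -0.0621669.

S_1 ≈ 321.378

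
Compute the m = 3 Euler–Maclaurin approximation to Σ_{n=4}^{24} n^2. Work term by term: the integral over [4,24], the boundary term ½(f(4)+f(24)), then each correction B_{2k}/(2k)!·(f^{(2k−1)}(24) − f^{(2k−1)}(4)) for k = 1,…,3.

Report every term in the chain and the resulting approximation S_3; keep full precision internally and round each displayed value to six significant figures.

S_3 ≈ 4886.00

∫_4^24 x^2 dx evaluates to 4586.67.
Endpoint term: (f(4) + f(24))/2 = (16.0000 + 576.000)/2 = 296.000.
Running total after boundary: 4882.67.
Order-1 term: 1/12 · (48.0000 − 8.00000) = 3.33333.
Partial sum through k=1: 4886.00.
Order-2 term: −1/720 · (0.00000 − 0.00000) = 0.00000.
Partial sum through k=2: 4886.00.
Order-3 term: 1/30240 · (0.00000 − 0.00000) = 0.00000.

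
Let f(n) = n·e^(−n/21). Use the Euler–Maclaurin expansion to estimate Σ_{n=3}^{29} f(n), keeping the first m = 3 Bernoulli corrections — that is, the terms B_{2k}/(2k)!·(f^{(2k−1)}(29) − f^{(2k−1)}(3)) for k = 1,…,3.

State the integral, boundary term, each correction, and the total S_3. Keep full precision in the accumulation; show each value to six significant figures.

The integral term ∫_3^29 x·e^(−x/21) dx = 173.000.
½[f(3) + f(29)] = ½[2.60063 + 7.28883] = 4.94473.
Integral + boundary = 177.945.
k=1: B_{2}/(2)! × [f^{(1)}(29) − f^{(1)}(3)] = 1/12 × (-0.0957482 − 0.743038) = -0.0698989.
Running total after k=1: 177.875.
k=2: B_{4}/(4)! × [f^{(3)}(29) − f^{(3)}(3)] = −1/720 × (0.000922744 − 0.00561631) = 6.51885e-06.
Running total after k=2: 177.875.
k=3: B_{6}/(6)! × [f^{(5)}(29) − f^{(5)}(3)] = 1/30240 × (4.67710e-06 − 2.16502e-05) = -5.61279e-10.

S_3 ≈ 177.875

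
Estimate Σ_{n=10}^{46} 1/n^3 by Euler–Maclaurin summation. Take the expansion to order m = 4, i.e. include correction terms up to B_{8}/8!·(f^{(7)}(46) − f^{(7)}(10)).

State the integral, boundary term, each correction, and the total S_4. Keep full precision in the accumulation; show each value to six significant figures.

The integral term ∫_10^46 1/x^3 dx = 0.00476371.
½[f(10) + f(46)] = ½[0.00100000 + 1.02737e-05] = 0.000505137.
Running total after boundary: 0.00526884.
Correction k=1: B_{2}/2! · (f^{(1)}(46) − f^{(1)}(10)) = 1/12 · (-6.70023e-07 − (-0.000300000)) = 2.49442e-05.
After k=1: 0.00529379.
Correction k=2: B_{4}/4! · (f^{(3)}(46) − f^{(3)}(10)) = −1/720 · (-6.33292e-09 − (-6.00000e-05)) = -8.33245e-08.
After k=2: 0.00529370.
Correction k=3: B_{6}/6! · (f^{(5)}(46) − f^{(5)}(10)) = 1/30240 · (-1.25701e-10 − (-2.52000e-05)) = 8.33329e-10.
After k=3: 0.00529370.
Correction k=4: B_{8}/8! · (f^{(7)}(46) − f^{(7)}(10)) = −1/1209600 · (-4.27715e-12 − (-1.81440e-05)) = -1.50000e-11.

S_4 ≈ 0.00529370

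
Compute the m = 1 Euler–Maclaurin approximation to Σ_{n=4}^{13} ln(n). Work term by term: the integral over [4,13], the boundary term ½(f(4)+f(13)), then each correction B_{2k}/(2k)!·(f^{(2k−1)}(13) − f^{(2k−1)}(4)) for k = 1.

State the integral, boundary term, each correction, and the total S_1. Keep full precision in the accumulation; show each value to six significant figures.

Integral: ∫_4^13 ln(x) dx = 18.7992.
Endpoint term: (f(4) + f(13))/2 = (1.38629 + 2.56495)/2 = 1.97562.
So far: 20.7748.
k=1: B_{2}/(2)! × [f^{(1)}(13) − f^{(1)}(4)] = 1/12 × (0.0769231 − 0.250000) = -0.0144231.

S_1 ≈ 20.7604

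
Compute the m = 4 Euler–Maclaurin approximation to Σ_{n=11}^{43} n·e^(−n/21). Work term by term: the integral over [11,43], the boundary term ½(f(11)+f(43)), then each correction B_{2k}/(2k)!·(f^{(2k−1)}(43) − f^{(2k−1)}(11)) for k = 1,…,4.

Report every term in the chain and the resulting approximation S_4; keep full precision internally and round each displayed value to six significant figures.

S_4 ≈ 230.564

Integral: ∫_11^43 x·e^(−x/21) dx = 224.567.
Endpoint term: (f(11) + f(43))/2 = (6.51486 + 5.54880)/2 = 6.03183.
Integral + boundary = 230.598.
Correction k=1: B_{2}/2! · (f^{(1)}(43) − f^{(1)}(11)) = 1/12 · (-0.135187 − 0.282029) = -0.0347679.
Partial sum through k=1: 230.564.
Correction k=2: B_{4}/4! · (f^{(3)}(43) − f^{(3)}(11)) = −1/720 · (0.000278678 − 0.00332551) = 4.23171e-06.
Partial sum through k=2: 230.564.
Correction k=3: B_{6}/6! · (f^{(5)}(43) − f^{(5)}(11)) = 1/30240 · (1.95896e-06 − 1.36315e-05) = -3.85997e-10.
Partial sum through k=3: 230.564.
Correction k=4: B_{8}/8! · (f^{(7)}(43) − f^{(7)}(11)) = −1/1209600 · (7.45124e-09 − 4.47215e-08) = 3.08120e-14.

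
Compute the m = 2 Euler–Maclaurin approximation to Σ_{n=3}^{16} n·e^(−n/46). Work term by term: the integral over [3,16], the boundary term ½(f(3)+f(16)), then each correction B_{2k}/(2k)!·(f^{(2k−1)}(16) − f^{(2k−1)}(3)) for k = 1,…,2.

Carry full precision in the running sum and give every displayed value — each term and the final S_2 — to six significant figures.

S_2 ≈ 104.567

The integral term ∫_3^16 x·e^(−x/46) dx = 97.5467.
Endpoint term: (f(3) + f(16))/2 = (2.81059 + 11.2995)/2 = 7.05507.
Integral + boundary = 104.602.
k=1: B_{2}/(2)! × [f^{(1)}(16) − f^{(1)}(3)] = 1/12 × (0.460579 − 0.875764) = -0.0345987.
Partial sum through k=1: 104.567.
k=2: B_{4}/(4)! × [f^{(3)}(16) − f^{(3)}(3)] = −1/720 × (0.000885171 − 0.00129938) = 5.75292e-07.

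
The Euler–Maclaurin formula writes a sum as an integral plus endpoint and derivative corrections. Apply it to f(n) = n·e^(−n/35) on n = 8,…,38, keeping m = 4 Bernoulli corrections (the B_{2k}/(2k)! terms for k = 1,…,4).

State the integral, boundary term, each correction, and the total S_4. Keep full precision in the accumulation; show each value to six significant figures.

S_4 ≈ 344.305

The integral term ∫_8^38 x·e^(−x/35) dx = 334.760.
Endpoint term: (f(8) + f(38))/2 = (6.36536 + 12.8311)/2 = 9.59823.
Running total after boundary: 344.358.
Order-1 term: 1/12 · (-0.0289423 − 0.613802) = -0.0535620.
Partial sum through k=1: 344.305.
Order-2 term: −1/720 · (0.000527656 − 0.00180012) = 1.76730e-06.
Partial sum through k=2: 344.305.
Order-3 term: 1/30240 · (8.80766e-07 − 2.52993e-06) = -5.45359e-11.
Partial sum through k=3: 344.305.
Order-4 term: −1/1209600 · (1.08636e-09 − 2.93093e-09) = 1.52494e-15.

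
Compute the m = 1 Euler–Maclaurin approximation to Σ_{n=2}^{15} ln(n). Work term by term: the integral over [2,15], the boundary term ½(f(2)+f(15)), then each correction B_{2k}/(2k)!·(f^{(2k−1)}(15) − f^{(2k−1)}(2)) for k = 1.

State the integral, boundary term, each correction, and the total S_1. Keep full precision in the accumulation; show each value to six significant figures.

S_1 ≈ 27.8989

The integral term ∫_2^15 ln(x) dx = 26.2345.
Endpoint term: (f(2) + f(15))/2 = (0.693147 + 2.70805)/2 = 1.70060.
Integral + boundary = 27.9351.
Correction k=1: B_{2}/2! · (f^{(1)}(15) − f^{(1)}(2)) = 1/12 · (0.0666667 − 0.500000) = -0.0361111.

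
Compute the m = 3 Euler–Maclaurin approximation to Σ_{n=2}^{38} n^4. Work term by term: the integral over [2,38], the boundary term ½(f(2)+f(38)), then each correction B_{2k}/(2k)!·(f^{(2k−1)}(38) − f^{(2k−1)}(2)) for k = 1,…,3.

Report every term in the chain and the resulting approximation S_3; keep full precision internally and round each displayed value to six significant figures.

S_3 ≈ 1.69079e+07

∫_2^38 x^4 dx evaluates to 1.58470e+07.
Boundary: ½(f(2) + f(38)) = ½(16.0000 + 2.08514e+06) = 1.04258e+06.
Integral + boundary = 1.68896e+07.
Correction k=1: B_{2}/2! · (f^{(1)}(38) − f^{(1)}(2)) = 1/12 · (219488 − 32.0000) = 18288.0.
After k=1: 1.69079e+07.
Correction k=2: B_{4}/4! · (f^{(3)}(38) − f^{(3)}(2)) = −1/720 · (912.000 − 48.0000) = -1.20000.
After k=2: 1.69079e+07.
Correction k=3: B_{6}/6! · (f^{(5)}(38) − f^{(5)}(2)) = 1/30240 · (0.00000 − 0.00000) = 0.00000.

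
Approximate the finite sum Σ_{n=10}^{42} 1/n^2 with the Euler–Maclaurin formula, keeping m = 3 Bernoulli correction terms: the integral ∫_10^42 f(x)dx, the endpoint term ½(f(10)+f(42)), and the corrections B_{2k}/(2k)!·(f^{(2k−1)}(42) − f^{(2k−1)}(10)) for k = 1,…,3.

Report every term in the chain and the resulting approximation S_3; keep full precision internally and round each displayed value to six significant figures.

∫_10^42 1/x^2 dx evaluates to 0.0761905.
Endpoint term: (f(10) + f(42))/2 = (0.0100000 + 0.000566893)/2 = 0.00528345.
Running total after boundary: 0.0814739.
Correction k=1: B_{2}/2! · (f^{(1)}(42) − f^{(1)}(10)) = 1/12 · (-2.69949e-05 − (-0.00200000)) = 0.000164417.
Running total after k=1: 0.0816383.
Correction k=2: B_{4}/4! · (f^{(3)}(42) − f^{(3)}(10)) = −1/720 · (-1.83639e-07 − (-0.000240000)) = -3.33078e-07.
Running total after k=2: 0.0816380.
Correction k=3: B_{6}/6! · (f^{(5)}(42) − f^{(5)}(10)) = 1/30240 · (-3.12311e-09 − (-7.20000e-05)) = 2.38085e-09.

S_3 ≈ 0.0816380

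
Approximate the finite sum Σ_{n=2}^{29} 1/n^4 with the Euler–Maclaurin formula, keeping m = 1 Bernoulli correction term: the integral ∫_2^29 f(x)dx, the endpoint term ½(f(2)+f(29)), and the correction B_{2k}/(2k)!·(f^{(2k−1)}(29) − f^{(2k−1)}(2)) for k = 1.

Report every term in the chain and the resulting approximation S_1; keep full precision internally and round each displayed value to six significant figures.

S_1 ≈ 0.0833204

∫_2^29 1/x^4 dx evaluates to 0.0416530.
Endpoint term: (f(2) + f(29))/2 = (0.0625000 + 1.41387e-06)/2 = 0.0312507.
Integral + boundary = 0.0729037.
Correction k=1: B_{2}/2! · (f^{(1)}(29) − f^{(1)}(2)) = 1/12 · (-1.95016e-07 − (-0.125000)) = 0.0104167.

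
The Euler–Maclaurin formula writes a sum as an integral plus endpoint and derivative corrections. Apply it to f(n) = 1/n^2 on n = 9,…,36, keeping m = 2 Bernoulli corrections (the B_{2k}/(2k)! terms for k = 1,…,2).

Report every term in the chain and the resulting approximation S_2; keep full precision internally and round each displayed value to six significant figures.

S_2 ≈ 0.0901165

∫_9^36 1/x^2 dx evaluates to 0.0833333.
Endpoint term: (f(9) + f(36))/2 = (0.0123457 + 0.000771605)/2 = 0.00655864.
Running total after boundary: 0.0898920.
Order-1 term: 1/12 · (-4.28669e-05 − (-0.00274348)) = 0.000225051.
After k=1: 0.0901170.
Order-2 term: −1/720 · (-3.96916e-07 − (-0.000406442)) = -5.63952e-07.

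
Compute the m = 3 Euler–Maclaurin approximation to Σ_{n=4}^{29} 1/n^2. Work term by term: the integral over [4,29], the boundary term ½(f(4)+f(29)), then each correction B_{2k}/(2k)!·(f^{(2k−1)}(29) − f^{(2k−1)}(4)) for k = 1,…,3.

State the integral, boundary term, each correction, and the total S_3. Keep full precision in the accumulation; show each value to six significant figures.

S_3 ≈ 0.249928

The integral term ∫_4^29 1/x^2 dx = 0.215517.
Endpoint term: (f(4) + f(29))/2 = (0.0625000 + 0.00118906)/2 = 0.0318445.
So far: 0.247362.
k=1: B_{2}/(2)! × [f^{(1)}(29) − f^{(1)}(4)] = 1/12 × (-8.20042e-05 − (-0.0312500)) = 0.00259733.
Running total after k=1: 0.249959.
k=2: B_{4}/(4)! × [f^{(3)}(29) − f^{(3)}(4)] = −1/720 × (-1.17010e-06 − (-0.0234375)) = -3.25505e-05.
Running total after k=2: 0.249927.
k=3: B_{6}/(6)! × [f^{(5)}(29) − f^{(5)}(4)] = 1/30240 × (-4.17394e-08 − (-0.0439453)) = 1.45322e-06.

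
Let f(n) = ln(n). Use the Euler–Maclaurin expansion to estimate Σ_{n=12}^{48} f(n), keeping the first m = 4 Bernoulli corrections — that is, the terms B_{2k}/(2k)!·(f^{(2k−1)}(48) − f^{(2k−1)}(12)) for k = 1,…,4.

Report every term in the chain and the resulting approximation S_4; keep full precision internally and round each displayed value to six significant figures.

The integral term ∫_12^48 ln(x) dx = 119.999.
½[f(12) + f(48)] = ½[2.48491 + 3.87120] = 3.17805.
So far: 123.177.
Correction k=1: B_{2}/2! · (f^{(1)}(48) − f^{(1)}(12)) = 1/12 · (0.0208333 − 0.0833333) = -0.00520833.
Partial sum through k=1: 123.172.
Correction k=2: B_{4}/4! · (f^{(3)}(48) − f^{(3)}(12)) = −1/720 · (1.80845e-05 − 0.00115741) = 1.58239e-06.
Partial sum through k=2: 123.172.
Correction k=3: B_{6}/6! · (f^{(5)}(48) − f^{(5)}(12)) = 1/30240 · (9.41901e-08 − 9.64506e-05) = -3.18639e-09.
Partial sum through k=3: 123.172.
Correction k=4: B_{8}/8! · (f^{(7)}(48) − f^{(7)}(12)) = −1/1209600 · (1.22643e-09 − 2.00939e-05) = 1.66110e-11.

S_4 ≈ 123.172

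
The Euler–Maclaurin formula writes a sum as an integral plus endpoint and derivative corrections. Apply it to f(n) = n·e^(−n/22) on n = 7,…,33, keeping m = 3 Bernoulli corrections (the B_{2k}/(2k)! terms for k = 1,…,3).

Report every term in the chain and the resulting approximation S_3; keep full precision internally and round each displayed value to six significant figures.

S_3 ≈ 200.316

∫_7^33 x·e^(−x/22) dx evaluates to 194.139.
½[f(7) + f(33)] = ½[5.09229 + 7.36330] = 6.22779.
Integral + boundary = 200.366.
Correction k=1: B_{2}/2! · (f^{(1)}(33) − f^{(1)}(7)) = 1/12 · (-0.111565 − 0.496003) = -0.0506306.
Partial sum through k=1: 200.316.
Correction k=2: B_{4}/4! · (f^{(3)}(33) − f^{(3)}(7)) = −1/720 · (0.000691519 − 0.00403088) = 4.63799e-06.
Partial sum through k=2: 200.316.
Correction k=3: B_{6}/6! · (f^{(5)}(33) − f^{(5)}(7)) = 1/30240 · (3.33377e-06 − 1.45392e-05) = -3.70549e-10.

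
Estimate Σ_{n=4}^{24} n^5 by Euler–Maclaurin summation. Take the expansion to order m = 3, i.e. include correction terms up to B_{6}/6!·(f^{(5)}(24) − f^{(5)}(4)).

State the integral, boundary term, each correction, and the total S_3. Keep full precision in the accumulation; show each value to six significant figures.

∫_4^24 x^5 dx evaluates to 3.18498e+07.
½[f(4) + f(24)] = ½[1024.00 + 7.96262e+06] = 3.98182e+06.
So far: 3.58316e+07.
k=1: B_{2}/(2)! × [f^{(1)}(24) − f^{(1)}(4)] = 1/12 × (1.65888e+06 − 1280.00) = 138133.
After k=1: 3.59698e+07.
k=2: B_{4}/(4)! × [f^{(3)}(24) − f^{(3)}(4)] = −1/720 × (34560.0 − 960.000) = -46.6667.
After k=2: 3.59697e+07.
k=3: B_{6}/(6)! × [f^{(5)}(24) − f^{(5)}(4)] = 1/30240 × (120.000 − 120.000) = 0.00000.

S_3 ≈ 3.59697e+07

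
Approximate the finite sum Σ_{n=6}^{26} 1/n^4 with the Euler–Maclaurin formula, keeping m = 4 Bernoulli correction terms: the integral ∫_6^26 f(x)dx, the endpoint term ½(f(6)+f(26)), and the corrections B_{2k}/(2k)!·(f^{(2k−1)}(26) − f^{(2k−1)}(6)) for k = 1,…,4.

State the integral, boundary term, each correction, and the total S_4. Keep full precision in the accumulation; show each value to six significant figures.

S_4 ≈ 0.00195341

∫_6^26 1/x^4 dx evaluates to 0.00152424.
½[f(6) + f(26)] = ½[0.000771605 + 2.18830e-06] = 0.000386897.
So far: 0.00191114.
Correction k=1: B_{2}/2! · (f^{(1)}(26) − f^{(1)}(6)) = 1/12 · (-3.36661e-07 − (-0.000514403)) = 4.28389e-05.
Running total after k=1: 0.00195398.
Correction k=2: B_{4}/4! · (f^{(3)}(26) − f^{(3)}(6)) = −1/720 · (-1.49406e-08 − (-0.000428669)) = -5.95353e-07.
Running total after k=2: 0.00195338.
Correction k=3: B_{6}/6! · (f^{(5)}(26) − f^{(5)}(6)) = 1/30240 · (-1.23768e-09 − (-0.000666819)) = 2.20509e-08.
Running total after k=3: 0.00195341.
Correction k=4: B_{8}/8! · (f^{(7)}(26) − f^{(7)}(6)) = −1/1209600 · (-1.64780e-10 − (-0.00166705)) = -1.37818e-09.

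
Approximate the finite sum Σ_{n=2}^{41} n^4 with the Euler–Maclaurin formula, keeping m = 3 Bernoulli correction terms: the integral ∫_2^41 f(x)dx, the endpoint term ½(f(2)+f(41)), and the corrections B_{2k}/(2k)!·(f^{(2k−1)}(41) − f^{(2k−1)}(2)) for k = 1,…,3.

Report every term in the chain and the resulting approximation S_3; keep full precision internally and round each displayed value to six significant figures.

S_3 ≈ 2.46071e+07

The integral term ∫_2^41 x^4 dx = 2.31712e+07.
Endpoint term: (f(2) + f(41))/2 = (16.0000 + 2.82576e+06)/2 = 1.41289e+06.
Integral + boundary = 2.45841e+07.
Correction k=1: B_{2}/2! · (f^{(1)}(41) − f^{(1)}(2)) = 1/12 · (275684 − 32.0000) = 22971.0.
Partial sum through k=1: 2.46071e+07.
Correction k=2: B_{4}/4! · (f^{(3)}(41) − f^{(3)}(2)) = −1/720 · (984.000 − 48.0000) = -1.30000.
Partial sum through k=2: 2.46071e+07.
Correction k=3: B_{6}/6! · (f^{(5)}(41) − f^{(5)}(2)) = 1/30240 · (0.00000 − 0.00000) = 0.00000.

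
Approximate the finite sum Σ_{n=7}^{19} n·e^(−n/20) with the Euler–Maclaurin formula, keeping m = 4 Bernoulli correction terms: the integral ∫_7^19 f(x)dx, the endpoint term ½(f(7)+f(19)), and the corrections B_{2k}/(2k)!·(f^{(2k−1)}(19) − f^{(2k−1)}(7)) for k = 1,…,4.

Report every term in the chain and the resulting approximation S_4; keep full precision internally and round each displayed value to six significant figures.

S_4 ≈ 84.9775

The integral term ∫_7^19 x·e^(−x/20) dx = 78.8736.
Boundary: ½(f(7) + f(19)) = ½(4.93282 + 7.34808) = 6.14045.
Running total after boundary: 85.0140.
Order-1 term: 1/12 · (0.0193371 − 0.458047) = -0.0365592.
Partial sum through k=1: 84.9775.
Order-2 term: −1/720 · (0.00198205 − 0.00466856) = 3.73127e-06.
Partial sum through k=2: 84.9775.
Order-3 term: 1/30240 · (9.78938e-06 − 2.04800e-05) = -3.53526e-10.
Partial sum through k=3: 84.9775.
Order-4 term: −1/1209600 · (3.65591e-08 − 7.32215e-08) = 3.03095e-14.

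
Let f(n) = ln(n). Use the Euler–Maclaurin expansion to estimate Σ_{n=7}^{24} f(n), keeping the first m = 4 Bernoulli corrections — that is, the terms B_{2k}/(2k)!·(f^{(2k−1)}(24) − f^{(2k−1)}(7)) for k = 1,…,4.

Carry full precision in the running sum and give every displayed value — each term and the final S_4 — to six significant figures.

The integral term ∫_7^24 ln(x) dx = 45.6519.
Boundary: ½(f(7) + f(24)) = ½(1.94591 + 3.17805) = 2.56198.
Integral + boundary = 48.2139.
Correction k=1: B_{2}/2! · (f^{(1)}(24) − f^{(1)}(7)) = 1/12 · (0.0416667 − 0.142857) = -0.00843254.
Partial sum through k=1: 48.2055.
Correction k=2: B_{4}/4! · (f^{(3)}(24) − f^{(3)}(7)) = −1/720 · (0.000144676 − 0.00583090) = 7.89754e-06.
Partial sum through k=2: 48.2055.
Correction k=3: B_{6}/6! · (f^{(5)}(24) − f^{(5)}(7)) = 1/30240 · (3.01408e-06 − 0.00142798) = -4.71218e-08.
Partial sum through k=3: 48.2055.
Correction k=4: B_{8}/8! · (f^{(7)}(24) − f^{(7)}(7)) = −1/1209600 · (1.56983e-07 − 0.000874271) = 7.22647e-10.

S_4 ≈ 48.2055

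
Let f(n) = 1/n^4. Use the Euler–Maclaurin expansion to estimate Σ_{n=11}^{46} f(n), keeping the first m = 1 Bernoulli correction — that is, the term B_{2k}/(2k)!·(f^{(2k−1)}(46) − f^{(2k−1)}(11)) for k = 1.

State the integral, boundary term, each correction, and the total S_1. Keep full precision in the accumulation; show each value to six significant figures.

S_1 ≈ 0.000283344

The integral term ∫_11^46 1/x^4 dx = 0.000247014.
½[f(11) + f(46)] = ½[6.83013e-05 + 2.23341e-07] = 3.42623e-05.
Integral + boundary = 0.000281276.
Order-1 term: 1/12 · (-1.94210e-08 − (-2.48369e-05)) = 2.06812e-06.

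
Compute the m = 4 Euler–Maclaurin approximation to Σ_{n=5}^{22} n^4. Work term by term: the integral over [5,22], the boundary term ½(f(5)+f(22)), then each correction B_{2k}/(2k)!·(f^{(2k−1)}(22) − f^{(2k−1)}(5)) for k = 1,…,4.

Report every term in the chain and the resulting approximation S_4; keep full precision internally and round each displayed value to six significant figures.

The integral term ∫_5^22 x^4 dx = 1.03010e+06.
½[f(5) + f(22)] = ½[625.000 + 234256] = 117440.
Running total after boundary: 1.14754e+06.
Correction k=1: B_{2}/2! · (f^{(1)}(22) − f^{(1)}(5)) = 1/12 · (42592.0 − 500.000) = 3507.67.
Partial sum through k=1: 1.15105e+06.
Correction k=2: B_{4}/4! · (f^{(3)}(22) − f^{(3)}(5)) = −1/720 · (528.000 − 120.000) = -0.566667.
Partial sum through k=2: 1.15105e+06.
Correction k=3: B_{6}/6! · (f^{(5)}(22) − f^{(5)}(5)) = 1/30240 · (0.00000 − 0.00000) = 0.00000.
Partial sum through k=3: 1.15105e+06.
Correction k=4: B_{8}/8! · (f^{(7)}(22) − f^{(7)}(5)) = −1/1209600 · (0.00000 − 0.00000) = 0.00000.

S_4 ≈ 1.15105e+06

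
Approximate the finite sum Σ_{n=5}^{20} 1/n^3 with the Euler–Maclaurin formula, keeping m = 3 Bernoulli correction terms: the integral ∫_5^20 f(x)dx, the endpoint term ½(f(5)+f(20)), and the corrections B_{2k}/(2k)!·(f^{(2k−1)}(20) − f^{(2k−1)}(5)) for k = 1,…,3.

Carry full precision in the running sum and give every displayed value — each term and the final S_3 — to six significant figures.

The integral term ∫_5^20 1/x^3 dx = 0.0187500.
Boundary: ½(f(5) + f(20)) = ½(0.00800000 + 0.000125000) = 0.00406250.
Running total after boundary: 0.0228125.
Order-1 term: 1/12 · (-1.87500e-05 − (-0.00480000)) = 0.000398437.
Running total after k=1: 0.0232109.
Order-2 term: −1/720 · (-9.37500e-07 − (-0.00384000)) = -5.33203e-06.
Running total after k=2: 0.0232056.
Order-3 term: 1/30240 · (-9.84375e-08 − (-0.00645120)) = 2.13330e-07.

S_3 ≈ 0.0232058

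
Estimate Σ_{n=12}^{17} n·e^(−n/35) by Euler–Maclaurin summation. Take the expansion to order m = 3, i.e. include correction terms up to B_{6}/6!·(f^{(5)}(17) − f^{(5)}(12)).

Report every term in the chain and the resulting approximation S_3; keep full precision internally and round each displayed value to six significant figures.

S_3 ≈ 57.2285

∫_12^17 x·e^(−x/35) dx evaluates to 47.7529.
½[f(12) + f(17)] = ½[8.51688 + 10.4594] = 9.48813.
So far: 57.2410.
Order-1 term: 1/12 · (0.316418 − 0.466400) = -0.0124985.
Running total after k=1: 57.2285.
Order-2 term: −1/720 · (0.00126280 − 0.00153949) = 3.84293e-07.
Running total after k=2: 57.2285.
Order-3 term: 1/30240 · (1.85086e-06 − 2.20265e-06) = -1.16334e-11.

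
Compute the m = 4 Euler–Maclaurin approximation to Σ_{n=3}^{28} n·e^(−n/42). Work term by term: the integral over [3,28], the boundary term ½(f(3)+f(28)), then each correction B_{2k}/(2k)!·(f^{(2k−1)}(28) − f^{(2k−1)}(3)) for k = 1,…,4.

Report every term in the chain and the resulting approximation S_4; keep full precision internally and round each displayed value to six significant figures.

Integral: ∫_3^28 x·e^(−x/42) dx = 250.262.
½[f(3) + f(28)] = ½[2.79319 + 14.3757] = 8.58443.
Running total after boundary: 258.847.
k=1: B_{2}/(2)! × [f^{(1)}(28) − f^{(1)}(3)] = 1/12 × (0.171139 − 0.864558) = -0.0577849.
Partial sum through k=1: 258.789.
k=2: B_{4}/(4)! × [f^{(3)}(28) − f^{(3)}(3)] = −1/720 × (0.000679123 − 0.00154574) = 1.20363e-06.
Partial sum through k=2: 258.789.
k=3: B_{6}/(6)! × [f^{(5)}(28) − f^{(5)}(3)] = 1/30240 × (7.14982e-07 − 1.47470e-06) = -2.51228e-11.
Partial sum through k=3: 258.789.
k=4: B_{8}/(8)! × [f^{(7)}(28) − f^{(7)}(3)] = −1/1209600 × (5.92389e-10 − 1.17524e-09) = 4.81855e-16.

S_4 ≈ 258.789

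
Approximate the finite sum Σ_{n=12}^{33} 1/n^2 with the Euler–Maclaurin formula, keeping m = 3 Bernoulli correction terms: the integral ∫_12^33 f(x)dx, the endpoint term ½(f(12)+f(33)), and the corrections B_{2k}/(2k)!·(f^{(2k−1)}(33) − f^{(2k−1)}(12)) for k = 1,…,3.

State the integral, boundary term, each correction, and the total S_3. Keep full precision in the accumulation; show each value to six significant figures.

The integral term ∫_12^33 1/x^2 dx = 0.0530303.
Boundary: ½(f(12) + f(33)) = ½(0.00694444 + 0.000918274) = 0.00393136.
So far: 0.0569617.
Order-1 term: 1/12 · (-5.56529e-05 − (-0.00115741)) = 9.18129e-05.
Partial sum through k=1: 0.0570535.
Order-2 term: −1/720 · (-6.13256e-07 − (-9.64506e-05)) = -1.33107e-07.
Partial sum through k=2: 0.0570533.
Order-3 term: 1/30240 · (-1.68941e-08 − (-2.00939e-05)) = 6.63921e-10.

S_3 ≈ 0.0570533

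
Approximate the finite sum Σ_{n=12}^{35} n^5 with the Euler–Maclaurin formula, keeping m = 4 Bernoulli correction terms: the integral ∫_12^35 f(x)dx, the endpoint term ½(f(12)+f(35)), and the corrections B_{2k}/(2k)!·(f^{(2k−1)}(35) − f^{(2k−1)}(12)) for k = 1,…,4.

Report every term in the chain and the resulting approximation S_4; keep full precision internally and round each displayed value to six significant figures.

S_4 ≈ 3.32882e+08

∫_12^35 x^5 dx evaluates to 3.05880e+08.
Endpoint term: (f(12) + f(35))/2 = (248832 + 5.25219e+07)/2 = 2.63854e+07.
So far: 3.32265e+08.
Correction k=1: B_{2}/2! · (f^{(1)}(35) − f^{(1)}(12)) = 1/12 · (7.50312e+06 − 103680) = 616620.
Partial sum through k=1: 3.32882e+08.
Correction k=2: B_{4}/4! · (f^{(3)}(35) − f^{(3)}(12)) = −1/720 · (73500.0 − 8640.00) = -90.0833.
Partial sum through k=2: 3.32882e+08.
Correction k=3: B_{6}/6! · (f^{(5)}(35) − f^{(5)}(12)) = 1/30240 · (120.000 − 120.000) = 0.00000.
Partial sum through k=3: 3.32882e+08.
Correction k=4: B_{8}/8! · (f^{(7)}(35) − f^{(7)}(12)) = −1/1209600 · (0.00000 − 0.00000) = 0.00000.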